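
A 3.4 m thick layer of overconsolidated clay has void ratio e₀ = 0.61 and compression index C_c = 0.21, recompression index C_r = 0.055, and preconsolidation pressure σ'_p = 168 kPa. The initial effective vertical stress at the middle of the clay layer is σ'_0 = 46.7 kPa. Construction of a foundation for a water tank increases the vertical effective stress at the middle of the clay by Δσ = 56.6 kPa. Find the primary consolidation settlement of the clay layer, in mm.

S_c ≈ 40 mm

Final effective stress: σ'_f = 46.7 + 56.6 = 103.3 kPa.
σ'_f = 103.3 ≤ σ'_p = 168 kPa, so the clay remains overconsolidated and only the recompression index applies:
S_c = C_r·H/(1+e₀)·log₁₀(σ'_f/σ'_0) = 0.055×3.4/1.61×log₁₀(103.3/46.7)
    = 0.11615 × 0.34478 = 0.04005 m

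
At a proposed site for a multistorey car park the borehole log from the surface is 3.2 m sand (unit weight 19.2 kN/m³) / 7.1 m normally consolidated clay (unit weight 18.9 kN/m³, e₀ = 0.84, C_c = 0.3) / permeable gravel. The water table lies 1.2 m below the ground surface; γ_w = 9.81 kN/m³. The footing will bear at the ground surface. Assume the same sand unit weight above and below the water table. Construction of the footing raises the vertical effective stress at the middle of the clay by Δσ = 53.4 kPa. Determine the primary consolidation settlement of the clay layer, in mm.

Mid-depth of clay below the ground surface: z = 3.2 + 7.1/2 = 6.75 m.
Total vertical stress at mid-clay: σ_v = 19.2×3.2 + 18.9×3.55 = 128.53 kPa.
Pore pressure: u = 9.81×(6.75 − 1.2) = 54.446 kPa.
Initial effective stress: σ'_0 = σ_v − u = 128.53 − 54.446 = 74.084 kPa.
Final effective stress: σ'_f = σ'_0 + Δσ = 74.084 + 53.4 = 127.48 kPa.
Normally consolidated clay, so the full stress increment lies on the virgin compression line:
S_c = C_c·H/(1+e₀)·log₁₀(σ'_f/σ'_0) = 0.3×7.1/(1+0.84)×log₁₀(127.48/74.084)
    = 1.1576 × 0.23572 = 0.2729 m

S_c ≈ 273 mm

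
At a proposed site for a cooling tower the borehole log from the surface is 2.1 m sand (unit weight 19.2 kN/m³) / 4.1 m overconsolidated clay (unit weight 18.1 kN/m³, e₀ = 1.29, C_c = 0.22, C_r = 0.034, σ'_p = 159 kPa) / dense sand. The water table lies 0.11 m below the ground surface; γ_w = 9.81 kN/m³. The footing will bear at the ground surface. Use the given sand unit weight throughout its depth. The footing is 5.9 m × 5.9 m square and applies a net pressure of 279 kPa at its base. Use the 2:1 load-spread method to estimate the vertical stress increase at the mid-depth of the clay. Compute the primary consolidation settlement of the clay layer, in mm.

Mid-depth of clay below the ground surface: z = 2.1 + 4.1/2 = 4.15 m.
Total vertical stress at mid-clay: σ_v = 19.2×2.1 + 18.1×2.05 = 77.425 kPa.
Pore pressure: u = 9.81×(4.15 − 0.11) = 39.632 kPa.
Initial effective stress: σ'_0 = σ_v − u = 77.425 − 39.632 = 37.793 kPa.
Stress increase at mid-clay by the 2:1 spreading method:
Δσ = qBL/((B+z)(L+z)) = 279×5.9×5.9/((5.9+4.15)(5.9+4.15)) = 96.156 kPa
Final effective stress: σ'_f = 37.793 + 96.156 = 133.95 kPa.
σ'_f = 133.95 ≤ σ'_p = 159 kPa, so the clay remains overconsolidated and only the recompression index applies:
S_c = C_r·H/(1+e₀)·log₁₀(σ'_f/σ'_0) = 0.034×4.1/2.29×log₁₀(133.95/37.793)
    = 0.060874 × 0.54953 = 0.03345 m

S_c ≈ 33.5 mm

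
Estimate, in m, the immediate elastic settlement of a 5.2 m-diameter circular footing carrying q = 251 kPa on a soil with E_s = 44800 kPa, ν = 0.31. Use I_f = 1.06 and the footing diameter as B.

Immediate (elastic) settlement: S_e = q·B·(1−ν²)/E_s · I_f.
S_e = 251 × 5.2 × (1 − 0.31²) / 44800 × 1.06
    = 251 × 5.2 × 0.9039 / 44800 × 1.06
    = 0.02791 m

S_e ≈ 0.0279 m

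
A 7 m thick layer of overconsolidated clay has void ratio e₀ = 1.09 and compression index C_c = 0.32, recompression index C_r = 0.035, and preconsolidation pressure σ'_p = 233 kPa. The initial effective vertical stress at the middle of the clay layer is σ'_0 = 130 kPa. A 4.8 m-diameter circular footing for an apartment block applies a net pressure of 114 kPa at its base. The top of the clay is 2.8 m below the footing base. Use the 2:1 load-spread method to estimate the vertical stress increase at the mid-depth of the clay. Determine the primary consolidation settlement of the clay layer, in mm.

S_c ≈ 7.73 mm

Mid-depth of clay below the footing base: z = 2.8 + 7/2 = 6.3 m.
Stress increase at mid-clay by the 2:1 spreading method:
Δσ ≈ qD²/(D+z)² = 114×4.8²/(4.8+6.3)² = 21.318 kPa
Final effective stress: σ'_f = 130 + 21.318 = 151.32 kPa.
σ'_f = 151.32 ≤ σ'_p = 233 kPa, so the clay remains overconsolidated and only the recompression index applies:
S_c = C_r·H/(1+e₀)·log₁₀(σ'_f/σ'_0) = 0.035×7/2.09×log₁₀(151.32/130)
    = 0.11723 × 0.065953 = 0.007731 m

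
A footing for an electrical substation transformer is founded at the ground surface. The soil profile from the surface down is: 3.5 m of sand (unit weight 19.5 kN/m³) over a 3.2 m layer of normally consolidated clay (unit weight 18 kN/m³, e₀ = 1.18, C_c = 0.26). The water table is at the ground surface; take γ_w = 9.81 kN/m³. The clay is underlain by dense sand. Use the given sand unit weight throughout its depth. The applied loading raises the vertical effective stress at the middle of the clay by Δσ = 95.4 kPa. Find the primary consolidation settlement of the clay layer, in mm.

Mid-depth of clay below the ground surface: z = 3.5 + 3.2/2 = 5.1 m.
Total vertical stress at mid-clay: σ_v = 19.5×3.5 + 18×1.6 = 97.05 kPa.
Pore pressure: u = 9.81×(5.1 − 0) = 50.031 kPa.
Initial effective stress: σ'_0 = σ_v − u = 97.05 − 50.031 = 47.019 kPa.
Final effective stress: σ'_f = σ'_0 + Δσ = 47.019 + 95.4 = 142.42 kPa.
Normally consolidated clay, so the full stress increment lies on the virgin compression line:
S_c = C_c·H/(1+e₀)·log₁₀(σ'_f/σ'_0) = 0.26×3.2/(1+1.18)×log₁₀(142.42/47.019)
    = 0.38165 × 0.4813 = 0.1837 m

S_c ≈ 184 mm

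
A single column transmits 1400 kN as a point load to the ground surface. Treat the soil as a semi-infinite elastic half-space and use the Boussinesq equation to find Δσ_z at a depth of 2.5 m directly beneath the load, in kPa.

Δσ_z ≈ 107 kPa

Boussinesq vertical stress below a point load on an elastic half-space:
Δσ_z = 3P/(2πz²) · [1 + (r/z)²]^(−5/2)
r/z = 0/2.5 = 0; [1+(r/z)²]^(−5/2) = 1.
Δσ_z = 3×1400/(2π×2.5²) × 1 = 106.95 × 1 = 107 kPa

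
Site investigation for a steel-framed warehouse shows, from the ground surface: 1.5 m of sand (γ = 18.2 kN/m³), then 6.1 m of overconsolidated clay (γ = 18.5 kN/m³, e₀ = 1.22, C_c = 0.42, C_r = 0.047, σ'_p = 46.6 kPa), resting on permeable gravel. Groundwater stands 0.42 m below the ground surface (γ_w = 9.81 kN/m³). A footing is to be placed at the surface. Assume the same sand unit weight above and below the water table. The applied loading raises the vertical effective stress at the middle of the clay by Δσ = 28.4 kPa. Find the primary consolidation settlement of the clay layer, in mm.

Mid-depth of clay below the ground surface: z = 1.5 + 6.1/2 = 4.55 m.
Total vertical stress at mid-clay: σ_v = 18.2×1.5 + 18.5×3.05 = 83.725 kPa.
Pore pressure: u = 9.81×(4.55 − 0.42) = 40.515 kPa.
Initial effective stress: σ'_0 = σ_v − u = 83.725 − 40.515 = 43.21 kPa.
Final effective stress: σ'_f = 43.21 + 28.4 = 71.61 kPa.
σ'_f = 71.61 > σ'_p = 46.6 kPa, so the stress path crosses the preconsolidation pressure — recompression up to σ'_p, then virgin compression beyond:
S_c = H/(1+e₀)·[C_r·log₁₀(σ'_p/σ'_0) + C_c·log₁₀(σ'_f/σ'_p)]
    = 6.1/2.22 × [0.047×log₁₀(46.6/43.21) + 0.42×log₁₀(71.61/46.6)]
    = 2.7477 × [0.0015417 + 0.078367] = 0.2196 m

S_c ≈ 220 mm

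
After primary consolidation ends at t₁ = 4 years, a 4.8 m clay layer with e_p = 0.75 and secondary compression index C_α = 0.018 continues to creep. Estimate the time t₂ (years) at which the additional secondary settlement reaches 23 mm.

S_s = C_α·H/(1+e_p)·log₁₀(t₂/t₁) ⇒ log₁₀(t₂/t₁) = S_s·(1+e_p)/(C_α·H).
log₁₀(t₂/t₁) = 0.023 × (1+0.75) / (0.018×4.8) = 0.4659
t₂ = t₁ × 10^0.4659 = 4 × 2.923 = 11.69 years

t₂ ≈ 11.7 years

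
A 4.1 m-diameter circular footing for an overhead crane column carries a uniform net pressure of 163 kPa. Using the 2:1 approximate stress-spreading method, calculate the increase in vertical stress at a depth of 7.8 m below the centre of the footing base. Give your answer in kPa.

By the 2:1 method the load spreads at 1 horizontal : 2 vertical, so at depth z the loaded area has grown by z in each plan dimension:
Δσ ≈ qD²/(D+z)² = 163×4.1²/(4.1+7.8)² = 19.349 kPa

Δσ_z ≈ 19.3 kPa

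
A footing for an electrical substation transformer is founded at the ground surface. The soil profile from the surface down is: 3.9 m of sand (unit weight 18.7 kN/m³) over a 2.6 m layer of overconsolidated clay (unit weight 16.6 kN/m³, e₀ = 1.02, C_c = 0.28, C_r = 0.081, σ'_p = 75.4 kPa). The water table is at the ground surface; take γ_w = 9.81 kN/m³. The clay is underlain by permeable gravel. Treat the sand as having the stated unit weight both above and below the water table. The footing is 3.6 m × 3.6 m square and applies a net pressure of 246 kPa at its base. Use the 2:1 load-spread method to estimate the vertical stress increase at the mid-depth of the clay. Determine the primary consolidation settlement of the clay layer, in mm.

S_c ≈ 43 mm

Mid-depth of clay below the ground surface: z = 3.9 + 2.6/2 = 5.2 m.
Total vertical stress at mid-clay: σ_v = 18.7×3.9 + 16.6×1.3 = 94.51 kPa.
Pore pressure: u = 9.81×(5.2 − 0) = 51.012 kPa.
Initial effective stress: σ'_0 = σ_v − u = 94.51 − 51.012 = 43.498 kPa.
Stress increase at mid-clay by the 2:1 spreading method:
Δσ = qBL/((B+z)(L+z)) = 246×3.6×3.6/((3.6+5.2)(3.6+5.2)) = 41.169 kPa
Final effective stress: σ'_f = 43.498 + 41.169 = 84.667 kPa.
σ'_f = 84.667 > σ'_p = 75.4 kPa, so the stress path crosses the preconsolidation pressure — recompression up to σ'_p, then virgin compression beyond:
S_c = H/(1+e₀)·[C_r·log₁₀(σ'_p/σ'_0) + C_c·log₁₀(σ'_f/σ'_p)]
    = 2.6/2.02 × [0.081×log₁₀(75.4/43.498) + 0.28×log₁₀(84.667/75.4)]
    = 1.2871 × [0.019351 + 0.014096] = 0.04305 m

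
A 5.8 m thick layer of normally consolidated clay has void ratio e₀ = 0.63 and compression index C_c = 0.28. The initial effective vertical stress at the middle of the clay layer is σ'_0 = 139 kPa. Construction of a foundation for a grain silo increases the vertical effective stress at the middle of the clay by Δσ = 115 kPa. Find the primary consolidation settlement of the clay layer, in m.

S_c ≈ 0.261 m

Final effective stress: σ'_f = σ'_0 + Δσ = 139 + 115 = 254 kPa.
Normally consolidated clay, so the full stress increment lies on the virgin compression line:
S_c = C_c·H/(1+e₀)·log₁₀(σ'_f/σ'_0) = 0.28×5.8/(1+0.63)×log₁₀(254/139)
    = 0.99632 × 0.26182 = 0.2609 m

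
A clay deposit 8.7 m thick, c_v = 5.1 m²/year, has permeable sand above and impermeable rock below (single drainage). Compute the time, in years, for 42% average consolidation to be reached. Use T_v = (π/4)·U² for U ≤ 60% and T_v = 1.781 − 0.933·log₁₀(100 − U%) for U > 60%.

Drainage path length: H_d = H = 8.7 m (single drainage).
U ≤ 60%: T_v = (π/4)·U² = (π/4)×0.42² = 0.13854.
t = T_v·H_d²/c_v = 0.13854×8.7²/5.1 = 2.056 years.

t ≈ 2.06 years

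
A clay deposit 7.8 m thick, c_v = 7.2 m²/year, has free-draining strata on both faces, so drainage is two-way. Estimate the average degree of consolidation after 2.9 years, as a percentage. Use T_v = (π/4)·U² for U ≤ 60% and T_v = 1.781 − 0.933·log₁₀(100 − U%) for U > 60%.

Drainage path length: H_d = H/2 = 3.9 m (double drainage).
T_v = c_v·t/H_d² = 7.2×2.9/3.9² = 1.3728.
T_v = 1.3728 corresponds to the U > 60% branch:
U = 1 − 10^((1.781 − T_v)/0.933)/100 = 0.9726

U ≈ 97.3 %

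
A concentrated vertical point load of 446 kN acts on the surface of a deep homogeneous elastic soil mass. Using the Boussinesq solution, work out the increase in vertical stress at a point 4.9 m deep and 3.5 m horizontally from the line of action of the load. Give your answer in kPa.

Δσ_z ≈ 3.16 kPa

Boussinesq vertical stress below a point load on an elastic half-space:
Δσ_z = 3P/(2πz²) · [1 + (r/z)²]^(−5/2)
r/z = 3.5/4.9 = 0.71429; [1+(r/z)²]^(−5/2) = 0.35679.
Δσ_z = 3×446/(2π×4.9²) × 0.35679 = 8.8692 × 0.35679 = 3.164 kPa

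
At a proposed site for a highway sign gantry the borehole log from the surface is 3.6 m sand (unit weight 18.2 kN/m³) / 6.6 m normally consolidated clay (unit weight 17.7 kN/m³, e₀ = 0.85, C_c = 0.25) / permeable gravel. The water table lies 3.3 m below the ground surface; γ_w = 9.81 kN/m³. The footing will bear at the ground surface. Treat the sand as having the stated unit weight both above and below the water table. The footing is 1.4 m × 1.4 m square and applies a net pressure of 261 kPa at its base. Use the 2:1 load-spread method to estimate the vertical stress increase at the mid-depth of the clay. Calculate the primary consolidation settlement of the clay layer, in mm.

S_c ≈ 31.2 mm

Mid-depth of clay below the ground surface: z = 3.6 + 6.6/2 = 6.9 m.
Total vertical stress at mid-clay: σ_v = 18.2×3.6 + 17.7×3.3 = 123.93 kPa.
Pore pressure: u = 9.81×(6.9 − 3.3) = 35.316 kPa.
Initial effective stress: σ'_0 = σ_v − u = 123.93 − 35.316 = 88.614 kPa.
Stress increase at mid-clay by the 2:1 spreading method:
Δσ = qBL/((B+z)(L+z)) = 261×1.4×1.4/((1.4+6.9)(1.4+6.9)) = 7.4258 kPa
Final effective stress: σ'_f = σ'_0 + Δσ = 88.614 + 7.4258 = 96.04 kPa.
Normally consolidated clay, so the full stress increment lies on the virgin compression line:
S_c = C_c·H/(1+e₀)·log₁₀(σ'_f/σ'_0) = 0.25×6.6/(1+0.85)×log₁₀(96.04/88.614)
    = 0.89189 × 0.03495 = 0.03117 m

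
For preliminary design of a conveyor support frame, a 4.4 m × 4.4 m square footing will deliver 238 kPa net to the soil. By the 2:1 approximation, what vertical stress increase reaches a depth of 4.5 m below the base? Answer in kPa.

By the 2:1 method the load spreads at 1 horizontal : 2 vertical, so at depth z the loaded area has grown by z in each plan dimension:
Δσ = qBL/((B+z)(L+z)) = 238×4.4×4.4/((4.4+4.5)(4.4+4.5)) = 58.17 kPa

Δσ_z ≈ 58.2 kPa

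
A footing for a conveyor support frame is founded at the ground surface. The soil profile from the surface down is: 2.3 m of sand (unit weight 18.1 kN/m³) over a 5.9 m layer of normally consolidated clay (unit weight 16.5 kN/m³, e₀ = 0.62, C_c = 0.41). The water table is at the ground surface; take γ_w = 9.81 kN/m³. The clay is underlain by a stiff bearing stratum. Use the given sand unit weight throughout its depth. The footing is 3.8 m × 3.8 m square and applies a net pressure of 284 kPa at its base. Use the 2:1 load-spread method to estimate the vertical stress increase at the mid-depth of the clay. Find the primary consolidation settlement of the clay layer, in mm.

S_c ≈ 537 mm

Mid-depth of clay below the ground surface: z = 2.3 + 5.9/2 = 5.25 m.
Total vertical stress at mid-clay: σ_v = 18.1×2.3 + 16.5×2.95 = 90.305 kPa.
Pore pressure: u = 9.81×(5.25 − 0) = 51.503 kPa.
Initial effective stress: σ'_0 = σ_v − u = 90.305 − 51.503 = 38.802 kPa.
Stress increase at mid-clay by the 2:1 spreading method:
Δσ = qBL/((B+z)(L+z)) = 284×3.8×3.8/((3.8+5.25)(3.8+5.25)) = 50.071 kPa
Final effective stress: σ'_f = σ'_0 + Δσ = 38.802 + 50.071 = 88.873 kPa.
Normally consolidated clay, so the full stress increment lies on the virgin compression line:
S_c = C_c·H/(1+e₀)·log₁₀(σ'_f/σ'_0) = 0.41×5.9/(1+0.62)×log₁₀(88.873/38.802)
    = 1.4932 × 0.35992 = 0.5374 m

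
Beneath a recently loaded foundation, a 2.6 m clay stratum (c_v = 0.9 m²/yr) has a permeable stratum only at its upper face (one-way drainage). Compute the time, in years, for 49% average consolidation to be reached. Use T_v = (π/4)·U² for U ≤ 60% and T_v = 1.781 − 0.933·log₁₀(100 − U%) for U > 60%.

Drainage path length: H_d = H = 2.6 m (single drainage).
U ≤ 60%: T_v = (π/4)·U² = (π/4)×0.49² = 0.18857.
t = T_v·H_d²/c_v = 0.18857×2.6²/0.9 = 1.416 years.

t ≈ 1.42 years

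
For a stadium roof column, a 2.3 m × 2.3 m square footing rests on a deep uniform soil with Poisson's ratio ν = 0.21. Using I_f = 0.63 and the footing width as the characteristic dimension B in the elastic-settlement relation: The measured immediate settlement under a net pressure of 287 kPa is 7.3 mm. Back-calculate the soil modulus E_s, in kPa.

E_s ≈ 54500 kPa

S_e = q·B·(1−ν²)/E_s · I_f  ⇒  E_s = q·B·(1−ν²)·I_f / S_e.
E_s = 287 × 2.3 × 0.9559 × 0.63 / 0.0073 = 54460 kPa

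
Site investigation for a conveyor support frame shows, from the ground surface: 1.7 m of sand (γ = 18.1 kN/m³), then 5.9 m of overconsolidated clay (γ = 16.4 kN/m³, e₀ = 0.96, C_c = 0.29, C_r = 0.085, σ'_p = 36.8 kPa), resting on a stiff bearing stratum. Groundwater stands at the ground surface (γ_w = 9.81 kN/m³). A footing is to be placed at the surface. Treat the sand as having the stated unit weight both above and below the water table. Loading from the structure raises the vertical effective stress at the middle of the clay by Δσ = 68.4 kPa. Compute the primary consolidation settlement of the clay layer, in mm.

Mid-depth of clay below the ground surface: z = 1.7 + 5.9/2 = 4.65 m.
Total vertical stress at mid-clay: σ_v = 18.1×1.7 + 16.4×2.95 = 79.15 kPa.
Pore pressure: u = 9.81×(4.65 − 0) = 45.617 kPa.
Initial effective stress: σ'_0 = σ_v − u = 79.15 − 45.617 = 33.533 kPa.
Final effective stress: σ'_f = 33.533 + 68.4 = 101.93 kPa.
σ'_f = 101.93 > σ'_p = 36.8 kPa, so the stress path crosses the preconsolidation pressure — recompression up to σ'_p, then virgin compression beyond:
S_c = H/(1+e₀)·[C_r·log₁₀(σ'_p/σ'_0) + C_c·log₁₀(σ'_f/σ'_p)]
    = 5.9/1.96 × [0.085×log₁₀(36.8/33.533) + 0.29×log₁₀(101.93/36.8)]
    = 3.0102 × [0.0034319 + 0.12831] = 0.3966 m

S_c ≈ 397 mm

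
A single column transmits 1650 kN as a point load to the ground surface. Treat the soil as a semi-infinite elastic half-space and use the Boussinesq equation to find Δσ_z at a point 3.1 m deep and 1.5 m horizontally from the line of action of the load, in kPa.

Boussinesq vertical stress below a point load on an elastic half-space:
Δσ_z = 3P/(2πz²) · [1 + (r/z)²]^(−5/2)
r/z = 1.5/3.1 = 0.48387; [1+(r/z)²]^(−5/2) = 0.59101.
Δσ_z = 3×1650/(2π×3.1²) × 0.59101 = 81.979 × 0.59101 = 48.45 kPa

Δσ_z ≈ 48.5 kPa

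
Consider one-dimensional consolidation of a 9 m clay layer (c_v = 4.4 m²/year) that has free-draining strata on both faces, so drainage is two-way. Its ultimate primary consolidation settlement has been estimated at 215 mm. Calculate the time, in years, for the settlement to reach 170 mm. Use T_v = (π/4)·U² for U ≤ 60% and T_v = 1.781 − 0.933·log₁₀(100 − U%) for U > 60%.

t ≈ 2.53 years

Drainage path length: H_d = H/2 = 4.5 m (double drainage).
U = S(t)/S_ult = 170/215 = 0.7907.
U > 60%: T_v = 1.781 − 0.933·log₁₀(100 − 79.07) = 0.54872.
t = T_v·H_d²/c_v = 0.54872×4.5²/4.4 = 2.525 years.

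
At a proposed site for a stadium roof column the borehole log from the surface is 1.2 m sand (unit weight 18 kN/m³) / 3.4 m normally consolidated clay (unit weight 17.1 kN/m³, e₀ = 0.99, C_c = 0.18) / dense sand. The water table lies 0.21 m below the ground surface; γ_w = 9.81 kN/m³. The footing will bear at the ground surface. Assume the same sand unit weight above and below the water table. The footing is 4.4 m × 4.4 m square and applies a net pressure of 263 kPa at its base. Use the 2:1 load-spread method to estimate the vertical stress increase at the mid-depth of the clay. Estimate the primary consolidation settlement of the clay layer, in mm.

S_c ≈ 213 mm

Mid-depth of clay below the ground surface: z = 1.2 + 3.4/2 = 2.9 m.
Total vertical stress at mid-clay: σ_v = 18×1.2 + 17.1×1.7 = 50.67 kPa.
Pore pressure: u = 9.81×(2.9 − 0.21) = 26.389 kPa.
Initial effective stress: σ'_0 = σ_v − u = 50.67 − 26.389 = 24.281 kPa.
Stress increase at mid-clay by the 2:1 spreading method:
Δσ = qBL/((B+z)(L+z)) = 263×4.4×4.4/((4.4+2.9)(4.4+2.9)) = 95.547 kPa
Final effective stress: σ'_f = σ'_0 + Δσ = 24.281 + 95.547 = 119.83 kPa.
Normally consolidated clay, so the full stress increment lies on the virgin compression line:
S_c = C_c·H/(1+e₀)·log₁₀(σ'_f/σ'_0) = 0.18×3.4/(1+0.99)×log₁₀(119.83/24.281)
    = 0.30754 × 0.6933 = 0.2132 m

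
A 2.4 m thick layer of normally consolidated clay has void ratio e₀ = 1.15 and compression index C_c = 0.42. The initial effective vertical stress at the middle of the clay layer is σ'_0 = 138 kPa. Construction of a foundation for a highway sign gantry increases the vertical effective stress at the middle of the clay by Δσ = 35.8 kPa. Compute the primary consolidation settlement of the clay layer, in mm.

S_c ≈ 47 mm

Final effective stress: σ'_f = σ'_0 + Δσ = 138 + 35.8 = 173.8 kPa.
Normally consolidated clay, so the full stress increment lies on the virgin compression line:
S_c = C_c·H/(1+e₀)·log₁₀(σ'_f/σ'_0) = 0.42×2.4/(1+1.15)×log₁₀(173.8/138)
    = 0.46884 × 0.10017 = 0.04696 m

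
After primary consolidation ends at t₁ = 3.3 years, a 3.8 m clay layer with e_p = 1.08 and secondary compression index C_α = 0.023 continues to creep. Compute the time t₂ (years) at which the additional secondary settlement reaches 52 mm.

t₂ ≈ 57 years

S_s = C_α·H/(1+e_p)·log₁₀(t₂/t₁) ⇒ log₁₀(t₂/t₁) = S_s·(1+e_p)/(C_α·H).
log₁₀(t₂/t₁) = 0.052 × (1+1.08) / (0.023×3.8) = 1.238
t₂ = t₁ × 10^1.238 = 3.3 × 17.28 = 57.02 years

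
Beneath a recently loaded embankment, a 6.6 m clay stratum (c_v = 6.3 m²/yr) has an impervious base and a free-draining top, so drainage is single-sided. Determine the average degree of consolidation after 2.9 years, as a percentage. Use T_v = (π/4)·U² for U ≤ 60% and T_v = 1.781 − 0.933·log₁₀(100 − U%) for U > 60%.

Drainage path length: H_d = H = 6.6 m (single drainage).
T_v = c_v·t/H_d² = 6.3×2.9/6.6² = 0.41942.
T_v = 0.41942 corresponds to the U > 60% branch:
U = 1 − 10^((1.781 − T_v)/0.933)/100 = 0.712

U ≈ 71.2 %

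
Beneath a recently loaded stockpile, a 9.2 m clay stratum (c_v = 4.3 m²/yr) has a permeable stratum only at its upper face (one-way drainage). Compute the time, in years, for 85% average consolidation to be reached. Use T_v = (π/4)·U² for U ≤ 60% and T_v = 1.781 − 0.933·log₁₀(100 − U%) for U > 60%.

t ≈ 13.5 years

Drainage path length: H_d = H = 9.2 m (single drainage).
U > 60%: T_v = 1.781 − 0.933·log₁₀(100 − 85) = 0.68371.
t = T_v·H_d²/c_v = 0.68371×9.2²/4.3 = 13.46 years.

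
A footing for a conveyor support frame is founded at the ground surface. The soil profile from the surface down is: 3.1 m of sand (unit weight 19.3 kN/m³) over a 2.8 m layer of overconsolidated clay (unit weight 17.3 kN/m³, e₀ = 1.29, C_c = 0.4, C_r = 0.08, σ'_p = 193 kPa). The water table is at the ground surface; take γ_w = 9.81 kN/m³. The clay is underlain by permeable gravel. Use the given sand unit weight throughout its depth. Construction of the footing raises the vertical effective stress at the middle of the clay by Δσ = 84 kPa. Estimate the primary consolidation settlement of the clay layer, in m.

S_c ≈ 0.0481 m

Mid-depth of clay below the ground surface: z = 3.1 + 2.8/2 = 4.5 m.
Total vertical stress at mid-clay: σ_v = 19.3×3.1 + 17.3×1.4 = 84.05 kPa.
Pore pressure: u = 9.81×(4.5 − 0) = 44.145 kPa.
Initial effective stress: σ'_0 = σ_v − u = 84.05 − 44.145 = 39.905 kPa.
Final effective stress: σ'_f = 39.905 + 84 = 123.91 kPa.
σ'_f = 123.91 ≤ σ'_p = 193 kPa, so the clay remains overconsolidated and only the recompression index applies:
S_c = C_r·H/(1+e₀)·log₁₀(σ'_f/σ'_0) = 0.08×2.8/2.29×log₁₀(123.91/39.905)
    = 0.097816 × 0.49208 = 0.04813 m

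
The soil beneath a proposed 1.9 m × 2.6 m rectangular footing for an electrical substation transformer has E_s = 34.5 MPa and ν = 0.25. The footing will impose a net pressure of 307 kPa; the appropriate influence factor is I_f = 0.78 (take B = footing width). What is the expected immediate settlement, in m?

S_e ≈ 0.0124 m

Immediate (elastic) settlement: S_e = q·B·(1−ν²)/E_s · I_f.
E_s = 34.5 MPa = 34500 kPa.
S_e = 307 × 1.9 × (1 − 0.25²) / 34500 × 0.78
    = 307 × 1.9 × 0.9375 / 34500 × 0.78
    = 0.01236 m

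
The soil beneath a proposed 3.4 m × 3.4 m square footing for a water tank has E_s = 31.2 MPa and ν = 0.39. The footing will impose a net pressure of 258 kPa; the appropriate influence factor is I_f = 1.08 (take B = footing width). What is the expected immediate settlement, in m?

Immediate (elastic) settlement: S_e = q·B·(1−ν²)/E_s · I_f.
E_s = 31.2 MPa = 31200 kPa.
S_e = 258 × 3.4 × (1 − 0.39²) / 31200 × 1.08
    = 258 × 3.4 × 0.8479 / 31200 × 1.08
    = 0.02575 m

S_e ≈ 0.0257 m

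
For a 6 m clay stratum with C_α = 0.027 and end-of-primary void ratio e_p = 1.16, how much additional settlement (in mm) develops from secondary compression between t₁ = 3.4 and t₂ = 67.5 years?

Secondary compression: S_s = C_α·H/(1+e_p)·log₁₀(t₂/t₁)
S_s = 0.027×6/(1+1.16)×log₁₀(67.5/3.4)
    = 0.075 × 1.298 = 0.09734 m

S_s ≈ 97.3 mm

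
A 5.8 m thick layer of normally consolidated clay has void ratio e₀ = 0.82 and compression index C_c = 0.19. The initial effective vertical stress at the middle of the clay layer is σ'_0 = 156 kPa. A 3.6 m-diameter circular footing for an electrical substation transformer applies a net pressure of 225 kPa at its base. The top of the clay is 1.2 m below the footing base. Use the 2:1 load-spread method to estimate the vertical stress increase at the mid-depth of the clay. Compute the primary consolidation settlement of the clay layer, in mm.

S_c ≈ 72.1 mm

Mid-depth of clay below the footing base: z = 1.2 + 5.8/2 = 4.1 m.
Stress increase at mid-clay by the 2:1 spreading method:
Δσ ≈ qD²/(D+z)² = 225×3.6²/(3.6+4.1)² = 49.182 kPa
Final effective stress: σ'_f = σ'_0 + Δσ = 156 + 49.182 = 205.18 kPa.
Normally consolidated clay, so the full stress increment lies on the virgin compression line:
S_c = C_c·H/(1+e₀)·log₁₀(σ'_f/σ'_0) = 0.19×5.8/(1+0.82)×log₁₀(205.18/156)
    = 0.60549 × 0.11901 = 0.07206 m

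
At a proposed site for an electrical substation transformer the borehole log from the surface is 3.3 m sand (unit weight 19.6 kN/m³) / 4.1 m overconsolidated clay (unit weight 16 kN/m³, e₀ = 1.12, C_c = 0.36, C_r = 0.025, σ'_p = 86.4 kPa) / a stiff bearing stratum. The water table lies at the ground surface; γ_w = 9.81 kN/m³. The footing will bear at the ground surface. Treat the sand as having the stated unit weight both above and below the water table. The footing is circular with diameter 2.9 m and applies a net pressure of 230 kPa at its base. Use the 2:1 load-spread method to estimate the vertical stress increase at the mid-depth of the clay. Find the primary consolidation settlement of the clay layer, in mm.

Mid-depth of clay below the ground surface: z = 3.3 + 4.1/2 = 5.35 m.
Total vertical stress at mid-clay: σ_v = 19.6×3.3 + 16×2.05 = 97.48 kPa.
Pore pressure: u = 9.81×(5.35 − 0) = 52.483 kPa.
Initial effective stress: σ'_0 = σ_v − u = 97.48 − 52.483 = 44.997 kPa.
Stress increase at mid-clay by the 2:1 spreading method:
Δσ ≈ qD²/(D+z)² = 230×2.9²/(2.9+5.35)² = 28.419 kPa
Final effective stress: σ'_f = 44.997 + 28.419 = 73.416 kPa.
σ'_f = 73.416 ≤ σ'_p = 86.4 kPa, so the clay remains overconsolidated and only the recompression index applies:
S_c = C_r·H/(1+e₀)·log₁₀(σ'_f/σ'_0) = 0.025×4.1/2.12×log₁₀(73.416/44.997)
    = 0.04835 × 0.21261 = 0.01028 m

S_c ≈ 10.3 mm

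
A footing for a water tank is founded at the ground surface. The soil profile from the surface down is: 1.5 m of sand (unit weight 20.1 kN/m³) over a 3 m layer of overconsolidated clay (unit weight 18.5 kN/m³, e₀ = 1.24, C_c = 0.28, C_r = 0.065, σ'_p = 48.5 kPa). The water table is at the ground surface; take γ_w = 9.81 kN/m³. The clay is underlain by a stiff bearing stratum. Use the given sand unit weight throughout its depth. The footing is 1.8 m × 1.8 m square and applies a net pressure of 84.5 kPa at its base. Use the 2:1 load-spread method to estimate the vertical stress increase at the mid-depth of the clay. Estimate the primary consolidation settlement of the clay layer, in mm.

Mid-depth of clay below the ground surface: z = 1.5 + 3/2 = 3 m.
Total vertical stress at mid-clay: σ_v = 20.1×1.5 + 18.5×1.5 = 57.9 kPa.
Pore pressure: u = 9.81×(3 − 0) = 29.43 kPa.
Initial effective stress: σ'_0 = σ_v − u = 57.9 − 29.43 = 28.47 kPa.
Stress increase at mid-clay by the 2:1 spreading method:
Δσ = qBL/((B+z)(L+z)) = 84.5×1.8×1.8/((1.8+3)(1.8+3)) = 11.883 kPa
Final effective stress: σ'_f = 28.47 + 11.883 = 40.353 kPa.
σ'_f = 40.353 ≤ σ'_p = 48.5 kPa, so the clay remains overconsolidated and only the recompression index applies:
S_c = C_r·H/(1+e₀)·log₁₀(σ'_f/σ'_0) = 0.065×3/2.24×log₁₀(40.353/28.47)
    = 0.087054 × 0.15149 = 0.01319 m

S_c ≈ 13.2 mm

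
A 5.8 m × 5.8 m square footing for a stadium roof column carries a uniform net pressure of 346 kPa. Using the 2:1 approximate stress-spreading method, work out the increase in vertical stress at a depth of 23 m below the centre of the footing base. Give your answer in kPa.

Δσ_z ≈ 14 kPa

By the 2:1 method the load spreads at 1 horizontal : 2 vertical, so at depth z the loaded area has grown by z in each plan dimension:
Δσ = qBL/((B+z)(L+z)) = 346×5.8×5.8/((5.8+23)(5.8+23)) = 14.033 kPa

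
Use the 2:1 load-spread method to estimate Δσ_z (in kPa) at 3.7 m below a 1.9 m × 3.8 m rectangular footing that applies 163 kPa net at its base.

By the 2:1 method the load spreads at 1 horizontal : 2 vertical, so at depth z the loaded area has grown by z in each plan dimension:
Δσ = qBL/((B+z)(L+z)) = 163×1.9×3.8/((1.9+3.7)(3.8+3.7)) = 28.02 kPa

Δσ_z ≈ 28 kPa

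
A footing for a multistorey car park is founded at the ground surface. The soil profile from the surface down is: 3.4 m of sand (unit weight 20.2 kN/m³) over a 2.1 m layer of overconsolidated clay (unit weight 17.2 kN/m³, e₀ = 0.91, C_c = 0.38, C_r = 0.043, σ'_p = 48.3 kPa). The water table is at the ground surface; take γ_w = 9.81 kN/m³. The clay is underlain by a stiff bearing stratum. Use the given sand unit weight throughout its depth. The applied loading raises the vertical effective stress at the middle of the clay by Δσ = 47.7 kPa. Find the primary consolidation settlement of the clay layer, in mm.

Mid-depth of clay below the ground surface: z = 3.4 + 2.1/2 = 4.45 m.
Total vertical stress at mid-clay: σ_v = 20.2×3.4 + 17.2×1.05 = 86.74 kPa.
Pore pressure: u = 9.81×(4.45 − 0) = 43.655 kPa.
Initial effective stress: σ'_0 = σ_v − u = 86.74 − 43.655 = 43.085 kPa.
Final effective stress: σ'_f = 43.085 + 47.7 = 90.785 kPa.
σ'_f = 90.785 > σ'_p = 48.3 kPa, so the stress path crosses the preconsolidation pressure — recompression up to σ'_p, then virgin compression beyond:
S_c = H/(1+e₀)·[C_r·log₁₀(σ'_p/σ'_0) + C_c·log₁₀(σ'_f/σ'_p)]
    = 2.1/1.91 × [0.043×log₁₀(48.3/43.085) + 0.38×log₁₀(90.785/48.3)]
    = 1.0995 × [0.0021337 + 0.10415] = 0.1169 m

S_c ≈ 117 mm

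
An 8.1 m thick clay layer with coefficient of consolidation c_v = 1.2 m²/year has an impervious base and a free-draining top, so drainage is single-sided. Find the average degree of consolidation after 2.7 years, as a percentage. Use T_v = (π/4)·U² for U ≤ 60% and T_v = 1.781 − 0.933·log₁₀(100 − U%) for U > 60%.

Drainage path length: H_d = H = 8.1 m (single drainage).
T_v = c_v·t/H_d² = 1.2×2.7/8.1² = 0.049383.
T_v = 0.049383 corresponds to the U ≤ 60% branch:
U = √(4T_v/π) = 0.2508

U ≈ 25.1 %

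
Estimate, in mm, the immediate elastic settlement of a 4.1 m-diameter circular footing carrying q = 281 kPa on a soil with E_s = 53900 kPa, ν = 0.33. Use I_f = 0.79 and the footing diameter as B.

Immediate (elastic) settlement: S_e = q·B·(1−ν²)/E_s · I_f.
S_e = 281 × 4.1 × (1 − 0.33²) / 53900 × 0.79
    = 281 × 4.1 × 0.8911 / 53900 × 0.79
    = 0.01505 m = 15.05 mm

S_e ≈ 15 mm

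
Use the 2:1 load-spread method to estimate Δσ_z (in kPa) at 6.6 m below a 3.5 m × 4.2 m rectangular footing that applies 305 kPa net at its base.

By the 2:1 method the load spreads at 1 horizontal : 2 vertical, so at depth z the loaded area has grown by z in each plan dimension:
Δσ = qBL/((B+z)(L+z)) = 305×3.5×4.2/((3.5+6.6)(4.2+6.6)) = 41.103 kPa

Δσ_z ≈ 41.1 kPa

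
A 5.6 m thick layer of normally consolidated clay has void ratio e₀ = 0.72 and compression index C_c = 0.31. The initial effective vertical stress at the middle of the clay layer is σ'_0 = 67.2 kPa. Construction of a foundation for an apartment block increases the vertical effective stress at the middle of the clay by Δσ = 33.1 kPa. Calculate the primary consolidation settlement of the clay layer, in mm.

Final effective stress: σ'_f = σ'_0 + Δσ = 67.2 + 33.1 = 100.3 kPa.
Normally consolidated clay, so the full stress increment lies on the virgin compression line:
S_c = C_c·H/(1+e₀)·log₁₀(σ'_f/σ'_0) = 0.31×5.6/(1+0.72)×log₁₀(100.3/67.2)
    = 1.0093 × 0.17393 = 0.1755 m

S_c ≈ 176 mm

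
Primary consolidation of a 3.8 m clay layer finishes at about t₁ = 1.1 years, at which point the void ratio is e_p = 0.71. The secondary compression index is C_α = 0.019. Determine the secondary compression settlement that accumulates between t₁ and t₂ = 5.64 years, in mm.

Secondary compression: S_s = C_α·H/(1+e_p)·log₁₀(t₂/t₁)
S_s = 0.019×3.8/(1+0.71)×log₁₀(5.64/1.1)
    = 0.04222 × 0.7099 = 0.02997 m

S_s ≈ 30 mm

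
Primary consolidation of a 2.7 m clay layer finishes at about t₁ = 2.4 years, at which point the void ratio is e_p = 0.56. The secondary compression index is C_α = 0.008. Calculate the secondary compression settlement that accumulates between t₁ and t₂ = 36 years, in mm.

S_s ≈ 16.3 mm

Secondary compression: S_s = C_α·H/(1+e_p)·log₁₀(t₂/t₁)
S_s = 0.008×2.7/(1+0.56)×log₁₀(36/2.4)
    = 0.01385 × 1.176 = 0.01628 m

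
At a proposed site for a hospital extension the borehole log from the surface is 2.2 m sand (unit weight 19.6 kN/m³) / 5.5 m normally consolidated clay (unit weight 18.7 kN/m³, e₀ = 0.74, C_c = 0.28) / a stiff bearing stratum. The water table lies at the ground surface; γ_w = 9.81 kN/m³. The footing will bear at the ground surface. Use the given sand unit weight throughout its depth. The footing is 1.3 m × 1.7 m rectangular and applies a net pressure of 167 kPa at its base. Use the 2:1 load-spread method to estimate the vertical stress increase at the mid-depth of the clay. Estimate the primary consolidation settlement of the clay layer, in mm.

Mid-depth of clay below the ground surface: z = 2.2 + 5.5/2 = 4.95 m.
Total vertical stress at mid-clay: σ_v = 19.6×2.2 + 18.7×2.75 = 94.545 kPa.
Pore pressure: u = 9.81×(4.95 − 0) = 48.56 kPa.
Initial effective stress: σ'_0 = σ_v − u = 94.545 − 48.56 = 45.985 kPa.
Stress increase at mid-clay by the 2:1 spreading method:
Δσ = qBL/((B+z)(L+z)) = 167×1.3×1.7/((1.3+4.95)(1.7+4.95)) = 8.8799 kPa
Final effective stress: σ'_f = σ'_0 + Δσ = 45.985 + 8.8799 = 54.865 kPa.
Normally consolidated clay, so the full stress increment lies on the virgin compression line:
S_c = C_c·H/(1+e₀)·log₁₀(σ'_f/σ'_0) = 0.28×5.5/(1+0.74)×log₁₀(54.865/45.985)
    = 0.88506 × 0.076679 = 0.06787 m

S_c ≈ 67.9 mm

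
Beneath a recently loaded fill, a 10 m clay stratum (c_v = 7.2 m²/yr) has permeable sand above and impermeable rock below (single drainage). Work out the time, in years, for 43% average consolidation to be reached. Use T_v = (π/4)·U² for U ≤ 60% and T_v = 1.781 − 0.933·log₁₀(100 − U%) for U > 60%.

t ≈ 2.02 years

Drainage path length: H_d = H = 10 m (single drainage).
U ≤ 60%: T_v = (π/4)·U² = (π/4)×0.43² = 0.14522.
t = T_v·H_d²/c_v = 0.14522×10²/7.2 = 2.017 years.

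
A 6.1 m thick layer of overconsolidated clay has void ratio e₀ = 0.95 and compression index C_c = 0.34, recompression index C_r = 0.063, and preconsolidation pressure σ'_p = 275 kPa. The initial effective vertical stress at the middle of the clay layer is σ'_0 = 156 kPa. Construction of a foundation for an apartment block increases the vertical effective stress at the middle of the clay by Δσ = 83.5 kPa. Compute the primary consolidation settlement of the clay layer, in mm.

Final effective stress: σ'_f = 156 + 83.5 = 239.5 kPa.
σ'_f = 239.5 ≤ σ'_p = 275 kPa, so the clay remains overconsolidated and only the recompression index applies:
S_c = C_r·H/(1+e₀)·log₁₀(σ'_f/σ'_0) = 0.063×6.1/1.95×log₁₀(239.5/156)
    = 0.19708 × 0.18618 = 0.03669 m

S_c ≈ 36.7 mm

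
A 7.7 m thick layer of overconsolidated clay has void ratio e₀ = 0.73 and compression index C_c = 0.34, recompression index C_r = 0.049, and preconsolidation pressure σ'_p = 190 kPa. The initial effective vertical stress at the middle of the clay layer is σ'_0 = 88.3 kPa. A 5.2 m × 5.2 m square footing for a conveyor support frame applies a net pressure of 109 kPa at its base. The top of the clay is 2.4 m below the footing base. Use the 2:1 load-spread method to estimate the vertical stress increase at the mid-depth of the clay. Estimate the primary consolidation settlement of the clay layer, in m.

Mid-depth of clay below the footing base: z = 2.4 + 7.7/2 = 6.25 m.
Stress increase at mid-clay by the 2:1 spreading method:
Δσ = qBL/((B+z)(L+z)) = 109×5.2×5.2/((5.2+6.25)(5.2+6.25)) = 22.481 kPa
Final effective stress: σ'_f = 88.3 + 22.481 = 110.78 kPa.
σ'_f = 110.78 ≤ σ'_p = 190 kPa, so the clay remains overconsolidated and only the recompression index applies:
S_c = C_r·H/(1+e₀)·log₁₀(σ'_f/σ'_0) = 0.049×7.7/1.73×log₁₀(110.78/88.3)
    = 0.21809 × 0.098501 = 0.02148 m

S_c ≈ 0.0215 m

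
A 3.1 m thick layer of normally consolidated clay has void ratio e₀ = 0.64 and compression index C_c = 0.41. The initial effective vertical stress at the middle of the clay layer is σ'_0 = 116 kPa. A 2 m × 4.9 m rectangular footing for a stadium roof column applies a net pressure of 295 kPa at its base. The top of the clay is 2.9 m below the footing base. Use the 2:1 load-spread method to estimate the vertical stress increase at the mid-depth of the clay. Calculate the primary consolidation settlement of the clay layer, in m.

Mid-depth of clay below the footing base: z = 2.9 + 3.1/2 = 4.45 m.
Stress increase at mid-clay by the 2:1 spreading method:
Δσ = qBL/((B+z)(L+z)) = 295×2×4.9/((2+4.45)(4.9+4.45)) = 47.938 kPa
Final effective stress: σ'_f = σ'_0 + Δσ = 116 + 47.938 = 163.94 kPa.
Normally consolidated clay, so the full stress increment lies on the virgin compression line:
S_c = C_c·H/(1+e₀)·log₁₀(σ'_f/σ'_0) = 0.41×3.1/(1+0.64)×log₁₀(163.94/116)
    = 0.775 × 0.15023 = 0.1164 m

S_c ≈ 0.116 m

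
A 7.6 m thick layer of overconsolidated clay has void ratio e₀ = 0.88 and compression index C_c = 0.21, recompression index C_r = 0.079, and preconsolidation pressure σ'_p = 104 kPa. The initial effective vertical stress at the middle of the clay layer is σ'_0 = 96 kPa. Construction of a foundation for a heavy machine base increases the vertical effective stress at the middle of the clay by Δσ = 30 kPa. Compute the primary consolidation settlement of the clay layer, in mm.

Final effective stress: σ'_f = 96 + 30 = 126 kPa.
σ'_f = 126 > σ'_p = 104 kPa, so the stress path crosses the preconsolidation pressure — recompression up to σ'_p, then virgin compression beyond:
S_c = H/(1+e₀)·[C_r·log₁₀(σ'_p/σ'_0) + C_c·log₁₀(σ'_f/σ'_p)]
    = 7.6/1.88 × [0.079×log₁₀(104/96) + 0.21×log₁₀(126/104)]
    = 4.0426 × [0.0027462 + 0.017501] = 0.08185 m

S_c ≈ 81.9 mm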